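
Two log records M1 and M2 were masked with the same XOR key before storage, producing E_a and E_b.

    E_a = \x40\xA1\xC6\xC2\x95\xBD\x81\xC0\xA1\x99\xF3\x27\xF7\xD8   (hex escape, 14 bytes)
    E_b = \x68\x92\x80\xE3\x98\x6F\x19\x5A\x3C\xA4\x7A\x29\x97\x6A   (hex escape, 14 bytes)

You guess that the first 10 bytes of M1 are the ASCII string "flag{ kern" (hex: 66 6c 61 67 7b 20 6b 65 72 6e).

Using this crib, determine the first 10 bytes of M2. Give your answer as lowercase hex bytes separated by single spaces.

First, E_a ⊕ E_b = (M1 ⊕ K) ⊕ (M2 ⊕ K) = M1 ⊕ M2, so the key drops out. Then M2 = (M1 ⊕ M2) ⊕ M1 over the first 10 bytes.
byte 0: (40 XOR 68) XOR 66 = 28 XOR 66 = 4e
byte 1: (a1 XOR 92) XOR 6c = 33 XOR 6c = 5f
byte 2: (c6 XOR 80) XOR 61 = 46 XOR 61 = 27
byte 3: (c2 XOR e3) XOR 67 = 21 XOR 67 = 46
byte 4: (95 XOR 98) XOR 7b = 0d XOR 7b = 76
byte 5: (bd XOR 6f) XOR 20 = d2 XOR 20 = f2
byte 6: (81 XOR 19) XOR 6b = 98 XOR 6b = f3
byte 7: (c0 XOR 5a) XOR 65 = 9a XOR 65 = ff
byte 8: (a1 XOR 3c) XOR 72 = 9d XOR 72 = ef
byte 9: (99 XOR a4) XOR 6e = 3d XOR 6e = 53

4e 5f 27 46 76 f2 f3 ff ef 53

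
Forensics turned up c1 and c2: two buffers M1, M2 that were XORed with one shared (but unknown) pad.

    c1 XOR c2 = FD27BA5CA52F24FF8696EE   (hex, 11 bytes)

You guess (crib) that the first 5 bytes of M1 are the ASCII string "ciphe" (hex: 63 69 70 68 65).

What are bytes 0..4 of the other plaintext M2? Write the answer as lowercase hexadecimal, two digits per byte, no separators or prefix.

Since c1 ⊕ c2 = M1 ⊕ M2, XORing with the guessed M1 bytes yields the corresponding M2 bytes: M2 = (c1 ⊕ c2) ⊕ M1.
11111101 XOR 01100011 = 10011110
00100111 XOR 01101001 = 01001110
10111010 XOR 01110000 = 11001010
01011100 XOR 01101000 = 00110100
10100101 XOR 01100101 = 11000000

9e4eca34c0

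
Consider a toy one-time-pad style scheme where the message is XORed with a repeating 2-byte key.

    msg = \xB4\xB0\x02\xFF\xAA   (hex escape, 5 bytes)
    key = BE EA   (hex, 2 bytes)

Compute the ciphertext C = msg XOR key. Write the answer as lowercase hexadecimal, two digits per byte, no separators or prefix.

0a5abc1514

The 2-byte key repeats, so the effective keystream is be ea be ea be.
byte 0: b4 ⊕ be = 0a
byte 1: b0 ⊕ ea = 5a
byte 2: 02 ⊕ be = bc
byte 3: ff ⊕ ea = 15
byte 4: aa ⊕ be = 14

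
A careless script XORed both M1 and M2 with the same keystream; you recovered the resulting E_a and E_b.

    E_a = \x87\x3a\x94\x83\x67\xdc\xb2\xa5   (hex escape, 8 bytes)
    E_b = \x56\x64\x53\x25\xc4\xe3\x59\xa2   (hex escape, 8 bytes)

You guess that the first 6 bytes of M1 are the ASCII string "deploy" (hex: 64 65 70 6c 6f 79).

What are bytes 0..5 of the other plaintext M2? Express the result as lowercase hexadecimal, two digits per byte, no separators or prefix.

First, E_a ⊕ E_b = (M1 ⊕ K) ⊕ (M2 ⊕ K) = M1 ⊕ M2, so the key drops out. Then M2 = (M1 ⊕ M2) ⊕ M1 over the first 6 bytes.
byte 0: (87 ^ 56) ^ 64 = d1 ^ 64 = b5
byte 1: (3a ^ 64) ^ 65 = 5e ^ 65 = 3b
byte 2: (94 ^ 53) ^ 70 = c7 ^ 70 = b7
byte 3: (83 ^ 25) ^ 6c = a6 ^ 6c = ca
byte 4: (67 ^ c4) ^ 6f = a3 ^ 6f = cc
byte 5: (dc ^ e3) ^ 79 = 3f ^ 79 = 46

b53bb7cacc46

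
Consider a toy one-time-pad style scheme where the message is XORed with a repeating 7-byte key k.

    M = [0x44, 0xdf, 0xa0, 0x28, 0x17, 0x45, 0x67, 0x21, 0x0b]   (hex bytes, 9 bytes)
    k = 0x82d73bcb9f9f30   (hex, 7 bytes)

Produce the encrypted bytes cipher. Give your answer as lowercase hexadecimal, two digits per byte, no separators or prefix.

c6089be388da57a3dc

The 7-byte key repeats, so the effective keystream is 82 d7 3b cb 9f 9f 30 82 d7.
byte 0:  68 ⊕ 130 = 198
byte 1: 223 ⊕ 215 =   8
byte 2: 160 ⊕  59 = 155
byte 3:  40 ⊕ 203 = 227
byte 4:  23 ⊕ 159 = 136
byte 5:  69 ⊕ 159 = 218
byte 6: 103 ⊕  48 =  87
byte 7:  33 ⊕ 130 = 163
byte 8:  11 ⊕ 215 = 220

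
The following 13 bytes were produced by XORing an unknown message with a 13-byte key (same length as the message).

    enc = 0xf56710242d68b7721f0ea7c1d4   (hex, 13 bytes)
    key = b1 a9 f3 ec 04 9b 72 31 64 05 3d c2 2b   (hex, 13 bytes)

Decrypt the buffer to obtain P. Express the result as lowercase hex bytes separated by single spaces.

byte 0: 11110101 XOR 10110001 = 01000100
byte 1: 01100111 XOR 10101001 = 11001110
byte 2: 00010000 XOR 11110011 = 11100011
byte 3: 00100100 XOR 11101100 = 11001000
byte 4: 00101101 XOR 00000100 = 00101001
byte 5: 01101000 XOR 10011011 = 11110011
byte 6: 10110111 XOR 01110010 = 11000101
byte 7: 01110010 XOR 00110001 = 01000011
byte 8: 00011111 XOR 01100100 = 01111011
byte 9: 00001110 XOR 00000101 = 00001011
byte 10: 10100111 XOR 00111101 = 10011010
byte 11: 11000001 XOR 11000010 = 00000011
byte 12: 11010100 XOR 00101011 = 11111111

44 ce e3 c8 29 f3 c5 43 7b 0b 9a 03 ff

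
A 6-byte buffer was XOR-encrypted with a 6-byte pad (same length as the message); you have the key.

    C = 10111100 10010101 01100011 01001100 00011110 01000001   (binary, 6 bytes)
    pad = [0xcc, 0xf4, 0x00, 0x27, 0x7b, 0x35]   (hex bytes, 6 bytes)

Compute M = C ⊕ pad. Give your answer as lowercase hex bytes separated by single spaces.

70 61 63 6b 65 74

XOR is its own inverse, so applying the key byte-wise gives the result directly.
byte 0: 10111100 xor 11001100 = 01110000
byte 1: 10010101 xor 11110100 = 01100001
byte 2: 01100011 xor 00000000 = 01100011
byte 3: 01001100 xor 00100111 = 01101011
byte 4: 00011110 xor 01111011 = 01100101
byte 5: 01000001 xor 00110101 = 01110100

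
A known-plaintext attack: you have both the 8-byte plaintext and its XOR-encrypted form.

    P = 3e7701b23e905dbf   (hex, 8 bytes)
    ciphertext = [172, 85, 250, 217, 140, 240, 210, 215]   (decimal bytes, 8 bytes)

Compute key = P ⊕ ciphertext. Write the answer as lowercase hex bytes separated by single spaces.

Since ciphertext = P ⊕ key, XORing both sides with P gives key = P ⊕ ciphertext.
byte 0: 3e ^ ac = 92
byte 1: 77 ^ 55 = 22
byte 2: 01 ^ fa = fb
byte 3: b2 ^ d9 = 6b
byte 4: 3e ^ 8c = b2
byte 5: 90 ^ f0 = 60
byte 6: 5d ^ d2 = 8f
byte 7: bf ^ d7 = 68

92 22 fb 6b b2 60 8f 68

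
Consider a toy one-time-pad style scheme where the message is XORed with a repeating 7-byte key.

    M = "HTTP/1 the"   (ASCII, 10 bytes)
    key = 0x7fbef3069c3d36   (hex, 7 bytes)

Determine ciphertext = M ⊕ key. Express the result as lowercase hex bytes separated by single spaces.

37 ea a7 56 b3 0c 16 0b d6 96

The 7-byte key repeats, so the effective keystream is 7f be f3 06 9c 3d 36 7f be f3.
byte 0: 48 ^ 7f = 37
byte 1: 54 ^ be = ea
byte 2: 54 ^ f3 = a7
byte 3: 50 ^ 06 = 56
byte 4: 2f ^ 9c = b3
byte 5: 31 ^ 3d = 0c
byte 6: 20 ^ 36 = 16
byte 7: 74 ^ 7f = 0b
byte 8: 68 ^ be = d6
byte 9: 65 ^ f3 = 96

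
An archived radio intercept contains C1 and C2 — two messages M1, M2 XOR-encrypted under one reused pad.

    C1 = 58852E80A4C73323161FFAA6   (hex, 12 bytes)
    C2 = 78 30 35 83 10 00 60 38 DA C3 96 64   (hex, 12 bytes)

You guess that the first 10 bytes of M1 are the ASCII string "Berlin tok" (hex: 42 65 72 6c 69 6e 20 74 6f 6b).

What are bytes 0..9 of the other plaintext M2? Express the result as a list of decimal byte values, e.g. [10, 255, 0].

First, C1 ⊕ C2 = (M1 ⊕ K) ⊕ (M2 ⊕ K) = M1 ⊕ M2, so the key drops out. Then M2 = (M1 ⊕ M2) ⊕ M1 over the first 10 bytes.
byte 0: (58 ⊕ 78) ⊕ 42 = 20 ⊕ 42 = 62
byte 1: (85 ⊕ 30) ⊕ 65 = b5 ⊕ 65 = d0
byte 2: (2e ⊕ 35) ⊕ 72 = 1b ⊕ 72 = 69
byte 3: (80 ⊕ 83) ⊕ 6c = 03 ⊕ 6c = 6f
byte 4: (a4 ⊕ 10) ⊕ 69 = b4 ⊕ 69 = dd
byte 5: (c7 ⊕ 00) ⊕ 6e = c7 ⊕ 6e = a9
byte 6: (33 ⊕ 60) ⊕ 20 = 53 ⊕ 20 = 73
byte 7: (23 ⊕ 38) ⊕ 74 = 1b ⊕ 74 = 6f
byte 8: (16 ⊕ da) ⊕ 6f = cc ⊕ 6f = a3
byte 9: (1f ⊕ c3) ⊕ 6b = dc ⊕ 6b = b7

[98, 208, 105, 111, 221, 169, 115, 111, 163, 183]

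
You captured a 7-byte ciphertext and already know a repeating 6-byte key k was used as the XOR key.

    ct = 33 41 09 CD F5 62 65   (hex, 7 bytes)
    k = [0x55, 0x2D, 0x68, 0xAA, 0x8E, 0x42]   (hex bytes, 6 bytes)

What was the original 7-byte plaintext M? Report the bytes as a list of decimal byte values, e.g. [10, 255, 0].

The 6-byte key repeats, so the effective keystream is 55 2d 68 aa 8e 42 55.
byte 0: 33 ^ 55 = 66
byte 1: 41 ^ 2d = 6c
byte 2: 09 ^ 68 = 61
byte 3: cd ^ aa = 67
byte 4: f5 ^ 8e = 7b
byte 5: 62 ^ 42 = 20
byte 6: 65 ^ 55 = 30

[102, 108, 97, 103, 123, 32, 48]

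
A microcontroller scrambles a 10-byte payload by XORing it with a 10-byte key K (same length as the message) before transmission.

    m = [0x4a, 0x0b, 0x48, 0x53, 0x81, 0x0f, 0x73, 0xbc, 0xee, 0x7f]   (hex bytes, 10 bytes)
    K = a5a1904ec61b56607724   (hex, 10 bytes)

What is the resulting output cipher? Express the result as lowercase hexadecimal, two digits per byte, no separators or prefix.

efaad81d471425dc995b

01001010 xor 10100101 = 11101111
00001011 xor 10100001 = 10101010
01001000 xor 10010000 = 11011000
01010011 xor 01001110 = 00011101
10000001 xor 11000110 = 01000111
00001111 xor 00011011 = 00010100
01110011 xor 01010110 = 00100101
10111100 xor 01100000 = 11011100
11101110 xor 01110111 = 10011001
01111111 xor 00100100 = 01011011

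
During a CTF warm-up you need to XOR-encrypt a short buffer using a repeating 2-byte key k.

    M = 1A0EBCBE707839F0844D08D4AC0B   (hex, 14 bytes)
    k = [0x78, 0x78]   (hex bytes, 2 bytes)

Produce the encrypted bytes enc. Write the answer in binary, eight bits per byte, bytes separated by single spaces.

01100010 01110110 11000100 11000110 00001000 00000000 01000001 10001000 11111100 00110101 01110000 10101100 11010100 01110011

The 2-byte key repeats, so the effective keystream is 78 78 78 78 78 78 78 78 78 78 78 78 78 78.
byte 0: 1a ⊕ 78 = 62
byte 1: 0e ⊕ 78 = 76
byte 2: bc ⊕ 78 = c4
byte 3: be ⊕ 78 = c6
byte 4: 70 ⊕ 78 = 08
byte 5: 78 ⊕ 78 = 00
byte 6: 39 ⊕ 78 = 41
byte 7: f0 ⊕ 78 = 88
byte 8: 84 ⊕ 78 = fc
byte 9: 4d ⊕ 78 = 35
byte 10: 08 ⊕ 78 = 70
byte 11: d4 ⊕ 78 = ac
byte 12: ac ⊕ 78 = d4
byte 13: 0b ⊕ 78 = 73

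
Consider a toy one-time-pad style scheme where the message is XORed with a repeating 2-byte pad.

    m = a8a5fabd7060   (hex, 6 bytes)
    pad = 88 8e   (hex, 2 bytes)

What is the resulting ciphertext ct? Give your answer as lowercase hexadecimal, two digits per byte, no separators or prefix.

The 2-byte key repeats, so the effective keystream is 88 8e 88 8e 88 8e.
byte 0: 168 ^ 136 =  32
byte 1: 165 ^ 142 =  43
byte 2: 250 ^ 136 = 114
byte 3: 189 ^ 142 =  51
byte 4: 112 ^ 136 = 248
byte 5:  96 ^ 142 = 238

202b7233f8ee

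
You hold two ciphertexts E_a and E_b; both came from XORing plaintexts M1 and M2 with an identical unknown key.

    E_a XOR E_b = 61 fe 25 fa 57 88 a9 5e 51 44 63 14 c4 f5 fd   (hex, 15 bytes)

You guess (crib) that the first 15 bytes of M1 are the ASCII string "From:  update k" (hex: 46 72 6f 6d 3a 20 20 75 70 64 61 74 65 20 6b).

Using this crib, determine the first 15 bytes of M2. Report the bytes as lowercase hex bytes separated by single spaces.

27 8c 4a 97 6d a8 89 2b 21 20 02 60 a1 d5 96

Since E_a ⊕ E_b = M1 ⊕ M2, XORing with the guessed M1 bytes yields the corresponding M2 bytes: M2 = (E_a ⊕ E_b) ⊕ M1.
01100001 ^ 01000110 = 00100111
11111110 ^ 01110010 = 10001100
00100101 ^ 01101111 = 01001010
11111010 ^ 01101101 = 10010111
01010111 ^ 00111010 = 01101101
10001000 ^ 00100000 = 10101000
10101001 ^ 00100000 = 10001001
01011110 ^ 01110101 = 00101011
01010001 ^ 01110000 = 00100001
01000100 ^ 01100100 = 00100000
01100011 ^ 01100001 = 00000010
00010100 ^ 01110100 = 01100000
11000100 ^ 01100101 = 10100001
11110101 ^ 00100000 = 11010101
11111101 ^ 01101011 = 10010110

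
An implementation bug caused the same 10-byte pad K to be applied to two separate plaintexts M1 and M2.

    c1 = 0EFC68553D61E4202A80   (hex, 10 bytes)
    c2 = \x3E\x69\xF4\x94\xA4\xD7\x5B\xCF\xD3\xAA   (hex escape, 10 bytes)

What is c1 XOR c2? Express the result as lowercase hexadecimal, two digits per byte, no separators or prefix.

30959cc199b6bfeff92a

c1 ⊕ c2 = (M1 ⊕ K) ⊕ (M2 ⊕ K) = M1 ⊕ M2 — the shared key cancels under XOR.
00001110 XOR 00111110 = 00110000
11111100 XOR 01101001 = 10010101
01101000 XOR 11110100 = 10011100
01010101 XOR 10010100 = 11000001
00111101 XOR 10100100 = 10011001
01100001 XOR 11010111 = 10110110
11100100 XOR 01011011 = 10111111
00100000 XOR 11001111 = 11101111
00101010 XOR 11010011 = 11111001
10000000 XOR 10101010 = 00101010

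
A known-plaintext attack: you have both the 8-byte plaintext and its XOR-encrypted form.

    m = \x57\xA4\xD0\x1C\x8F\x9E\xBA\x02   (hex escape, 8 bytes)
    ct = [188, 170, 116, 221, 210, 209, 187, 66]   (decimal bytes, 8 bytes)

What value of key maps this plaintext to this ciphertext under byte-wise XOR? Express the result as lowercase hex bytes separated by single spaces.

Since ct = m ⊕ key, XORing both sides with m gives key = m ⊕ ct.
57 ^ bc = eb
a4 ^ aa = 0e
d0 ^ 74 = a4
1c ^ dd = c1
8f ^ d2 = 5d
9e ^ d1 = 4f
ba ^ bb = 01
02 ^ 42 = 40

eb 0e a4 c1 5d 4f 01 40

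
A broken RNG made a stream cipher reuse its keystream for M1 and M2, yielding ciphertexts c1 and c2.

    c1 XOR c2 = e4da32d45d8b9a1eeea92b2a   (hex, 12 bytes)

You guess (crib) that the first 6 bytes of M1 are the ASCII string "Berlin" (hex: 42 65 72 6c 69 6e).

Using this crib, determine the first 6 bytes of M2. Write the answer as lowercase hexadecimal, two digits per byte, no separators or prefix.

Since c1 ⊕ c2 = M1 ⊕ M2, XORing with the guessed M1 bytes yields the corresponding M2 bytes: M2 = (c1 ⊕ c2) ⊕ M1.
228 XOR  66 = 166
218 XOR 101 = 191
 50 XOR 114 =  64
212 XOR 108 = 184
 93 XOR 105 =  52
139 XOR 110 = 229

a6bf40b834e5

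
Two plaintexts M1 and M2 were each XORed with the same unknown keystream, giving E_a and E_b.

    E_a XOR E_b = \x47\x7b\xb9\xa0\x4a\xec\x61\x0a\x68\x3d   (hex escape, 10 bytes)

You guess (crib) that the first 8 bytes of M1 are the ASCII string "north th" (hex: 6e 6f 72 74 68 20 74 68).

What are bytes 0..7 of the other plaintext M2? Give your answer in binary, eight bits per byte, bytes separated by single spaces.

00101001 00010100 11001011 11010100 00100010 11001100 00010101 01100010

Since E_a ⊕ E_b = M1 ⊕ M2, XORing with the guessed M1 bytes yields the corresponding M2 bytes: M2 = (E_a ⊕ E_b) ⊕ M1.
 71 XOR 110 =  41
123 XOR 111 =  20
185 XOR 114 = 203
160 XOR 116 = 212
 74 XOR 104 =  34
236 XOR  32 = 204
 97 XOR 116 =  21
 10 XOR 104 =  98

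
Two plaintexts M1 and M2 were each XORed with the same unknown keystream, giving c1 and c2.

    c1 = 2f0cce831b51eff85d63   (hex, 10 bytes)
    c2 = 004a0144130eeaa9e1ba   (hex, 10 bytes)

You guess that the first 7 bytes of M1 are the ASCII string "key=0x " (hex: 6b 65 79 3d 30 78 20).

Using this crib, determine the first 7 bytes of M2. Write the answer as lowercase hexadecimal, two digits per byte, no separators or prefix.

First, c1 ⊕ c2 = (M1 ⊕ K) ⊕ (M2 ⊕ K) = M1 ⊕ M2, so the key drops out. Then M2 = (M1 ⊕ M2) ⊕ M1 over the first 7 bytes.
byte 0: (2f ^ 00) ^ 6b = 2f ^ 6b = 44
byte 1: (0c ^ 4a) ^ 65 = 46 ^ 65 = 23
byte 2: (ce ^ 01) ^ 79 = cf ^ 79 = b6
byte 3: (83 ^ 44) ^ 3d = c7 ^ 3d = fa
byte 4: (1b ^ 13) ^ 30 = 08 ^ 30 = 38
byte 5: (51 ^ 0e) ^ 78 = 5f ^ 78 = 27
byte 6: (ef ^ ea) ^ 20 = 05 ^ 20 = 25

4423b6fa382725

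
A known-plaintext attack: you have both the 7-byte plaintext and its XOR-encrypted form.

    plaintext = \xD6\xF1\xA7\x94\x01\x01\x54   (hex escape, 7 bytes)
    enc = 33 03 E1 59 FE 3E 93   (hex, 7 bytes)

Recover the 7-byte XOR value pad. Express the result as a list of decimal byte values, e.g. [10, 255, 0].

[229, 242, 70, 205, 255, 63, 199]

Since enc = plaintext ⊕ pad, XORing both sides with plaintext gives pad = plaintext ⊕ enc.
byte 0: 214 ^  51 = 229
byte 1: 241 ^   3 = 242
byte 2: 167 ^ 225 =  70
byte 3: 148 ^  89 = 205
byte 4:   1 ^ 254 = 255
byte 5:   1 ^  62 =  63
byte 6:  84 ^ 147 = 199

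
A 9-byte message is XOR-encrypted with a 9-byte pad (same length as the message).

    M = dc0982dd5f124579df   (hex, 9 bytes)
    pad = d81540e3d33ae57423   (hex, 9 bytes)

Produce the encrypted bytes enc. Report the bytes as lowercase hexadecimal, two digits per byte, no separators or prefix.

041cc23e8c28a00dfc

dc ⊕ d8 = 04
09 ⊕ 15 = 1c
82 ⊕ 40 = c2
dd ⊕ e3 = 3e
5f ⊕ d3 = 8c
12 ⊕ 3a = 28
45 ⊕ e5 = a0
79 ⊕ 74 = 0d
df ⊕ 23 = fc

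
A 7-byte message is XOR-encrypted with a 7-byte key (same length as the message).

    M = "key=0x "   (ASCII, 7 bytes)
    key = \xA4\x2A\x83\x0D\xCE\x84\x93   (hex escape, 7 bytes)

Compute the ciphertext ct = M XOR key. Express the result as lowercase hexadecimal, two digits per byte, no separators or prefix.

6b ^ a4 = cf
65 ^ 2a = 4f
79 ^ 83 = fa
3d ^ 0d = 30
30 ^ ce = fe
78 ^ 84 = fc
20 ^ 93 = b3

cf4ffa30fefcb3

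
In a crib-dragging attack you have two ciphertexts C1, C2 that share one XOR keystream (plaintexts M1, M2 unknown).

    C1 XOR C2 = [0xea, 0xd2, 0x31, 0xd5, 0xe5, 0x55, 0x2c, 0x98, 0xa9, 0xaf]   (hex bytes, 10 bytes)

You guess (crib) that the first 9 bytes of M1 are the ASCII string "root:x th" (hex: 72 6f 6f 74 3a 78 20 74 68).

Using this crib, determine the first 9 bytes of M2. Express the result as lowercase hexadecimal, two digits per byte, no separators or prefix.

98bd5ea1df2d0cecc1

Since C1 ⊕ C2 = M1 ⊕ M2, XORing with the guessed M1 bytes yields the corresponding M2 bytes: M2 = (C1 ⊕ C2) ⊕ M1.
ea XOR 72 = 98
d2 XOR 6f = bd
31 XOR 6f = 5e
d5 XOR 74 = a1
e5 XOR 3a = df
55 XOR 78 = 2d
2c XOR 20 = 0c
98 XOR 74 = ec
a9 XOR 68 = c1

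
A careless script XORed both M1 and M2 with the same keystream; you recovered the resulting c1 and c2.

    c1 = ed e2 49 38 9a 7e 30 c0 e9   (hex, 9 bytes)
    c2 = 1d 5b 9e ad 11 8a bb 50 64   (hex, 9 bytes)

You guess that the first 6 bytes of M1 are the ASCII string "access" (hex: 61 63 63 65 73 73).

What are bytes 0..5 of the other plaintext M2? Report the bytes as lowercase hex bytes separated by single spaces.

First, c1 ⊕ c2 = (M1 ⊕ K) ⊕ (M2 ⊕ K) = M1 ⊕ M2, so the key drops out. Then M2 = (M1 ⊕ M2) ⊕ M1 over the first 6 bytes.
byte 0: (ed XOR 1d) XOR 61 = f0 XOR 61 = 91
byte 1: (e2 XOR 5b) XOR 63 = b9 XOR 63 = da
byte 2: (49 XOR 9e) XOR 63 = d7 XOR 63 = b4
byte 3: (38 XOR ad) XOR 65 = 95 XOR 65 = f0
byte 4: (9a XOR 11) XOR 73 = 8b XOR 73 = f8
byte 5: (7e XOR 8a) XOR 73 = f4 XOR 73 = 87

91 da b4 f0 f8 87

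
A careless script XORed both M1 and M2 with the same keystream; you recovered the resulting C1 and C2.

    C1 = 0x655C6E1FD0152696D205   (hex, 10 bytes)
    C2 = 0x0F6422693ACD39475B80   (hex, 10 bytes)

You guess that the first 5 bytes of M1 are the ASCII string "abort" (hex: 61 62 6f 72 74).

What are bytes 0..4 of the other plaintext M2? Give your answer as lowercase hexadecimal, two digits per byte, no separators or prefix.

0b5a23049e

First, C1 ⊕ C2 = (M1 ⊕ K) ⊕ (M2 ⊕ K) = M1 ⊕ M2, so the key drops out. Then M2 = (M1 ⊕ M2) ⊕ M1 over the first 5 bytes.
byte 0: (65 xor 0f) xor 61 = 6a xor 61 = 0b
byte 1: (5c xor 64) xor 62 = 38 xor 62 = 5a
byte 2: (6e xor 22) xor 6f = 4c xor 6f = 23
byte 3: (1f xor 69) xor 72 = 76 xor 72 = 04
byte 4: (d0 xor 3a) xor 74 = ea xor 74 = 9e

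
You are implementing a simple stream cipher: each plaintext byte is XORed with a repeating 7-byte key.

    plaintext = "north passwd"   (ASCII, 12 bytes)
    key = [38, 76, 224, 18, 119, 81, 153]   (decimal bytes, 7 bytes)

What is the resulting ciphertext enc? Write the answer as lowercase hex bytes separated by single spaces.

The 7-byte key repeats, so the effective keystream is 26 4c e0 12 77 51 99 26 4c e0 12 77.
byte 0: 110 ⊕  38 =  72
byte 1: 111 ⊕  76 =  35
byte 2: 114 ⊕ 224 = 146
byte 3: 116 ⊕  18 = 102
byte 4: 104 ⊕ 119 =  31
byte 5:  32 ⊕  81 = 113
byte 6: 112 ⊕ 153 = 233
byte 7:  97 ⊕  38 =  71
byte 8: 115 ⊕  76 =  63
byte 9: 115 ⊕ 224 = 147
byte 10: 119 ⊕  18 = 101
byte 11: 100 ⊕ 119 =  19

48 23 92 66 1f 71 e9 47 3f 93 65 13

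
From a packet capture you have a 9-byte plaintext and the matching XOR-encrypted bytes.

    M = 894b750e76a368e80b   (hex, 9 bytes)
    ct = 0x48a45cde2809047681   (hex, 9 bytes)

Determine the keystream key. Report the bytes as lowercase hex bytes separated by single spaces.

c1 ef 29 d0 5e aa 6c 9e 8a

Since ct = M ⊕ key, XORing both sides with M gives key = M ⊕ ct.
byte 0: 137 ^  72 = 193
byte 1:  75 ^ 164 = 239
byte 2: 117 ^  92 =  41
byte 3:  14 ^ 222 = 208
byte 4: 118 ^  40 =  94
byte 5: 163 ^   9 = 170
byte 6: 104 ^   4 = 108
byte 7: 232 ^ 118 = 158
byte 8:  11 ^ 129 = 138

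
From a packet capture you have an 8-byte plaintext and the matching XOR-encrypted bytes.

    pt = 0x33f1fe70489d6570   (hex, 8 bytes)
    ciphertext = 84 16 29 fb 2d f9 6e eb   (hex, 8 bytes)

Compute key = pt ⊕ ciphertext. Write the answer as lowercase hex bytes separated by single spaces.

b7 e7 d7 8b 65 64 0b 9b

Since ciphertext = pt ⊕ key, XORing both sides with pt gives key = pt ⊕ ciphertext.
byte 0:  51 XOR 132 = 183
byte 1: 241 XOR  22 = 231
byte 2: 254 XOR  41 = 215
byte 3: 112 XOR 251 = 139
byte 4:  72 XOR  45 = 101
byte 5: 157 XOR 249 = 100
byte 6: 101 XOR 110 =  11
byte 7: 112 XOR 235 = 155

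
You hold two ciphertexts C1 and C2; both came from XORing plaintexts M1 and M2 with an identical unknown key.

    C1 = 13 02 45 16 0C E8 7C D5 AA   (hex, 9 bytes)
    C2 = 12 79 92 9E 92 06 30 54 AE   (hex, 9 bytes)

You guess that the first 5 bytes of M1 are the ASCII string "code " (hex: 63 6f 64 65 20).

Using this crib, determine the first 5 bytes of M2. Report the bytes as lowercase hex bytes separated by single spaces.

First, C1 ⊕ C2 = (M1 ⊕ K) ⊕ (M2 ⊕ K) = M1 ⊕ M2, so the key drops out. Then M2 = (M1 ⊕ M2) ⊕ M1 over the first 5 bytes.
byte 0: (13 ⊕ 12) ⊕ 63 = 01 ⊕ 63 = 62
byte 1: (02 ⊕ 79) ⊕ 6f = 7b ⊕ 6f = 14
byte 2: (45 ⊕ 92) ⊕ 64 = d7 ⊕ 64 = b3
byte 3: (16 ⊕ 9e) ⊕ 65 = 88 ⊕ 65 = ed
byte 4: (0c ⊕ 92) ⊕ 20 = 9e ⊕ 20 = be

62 14 b3 ed be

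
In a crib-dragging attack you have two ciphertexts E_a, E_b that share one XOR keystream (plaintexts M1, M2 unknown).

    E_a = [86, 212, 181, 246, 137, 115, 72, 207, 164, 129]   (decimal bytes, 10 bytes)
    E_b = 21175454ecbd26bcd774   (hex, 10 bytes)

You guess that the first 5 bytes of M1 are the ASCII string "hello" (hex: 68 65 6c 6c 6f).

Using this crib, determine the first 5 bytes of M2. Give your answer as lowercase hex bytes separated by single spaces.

1f a6 8d ce 0a

First, E_a ⊕ E_b = (M1 ⊕ K) ⊕ (M2 ⊕ K) = M1 ⊕ M2, so the key drops out. Then M2 = (M1 ⊕ M2) ⊕ M1 over the first 5 bytes.
byte 0: (56 XOR 21) XOR 68 = 77 XOR 68 = 1f
byte 1: (d4 XOR 17) XOR 65 = c3 XOR 65 = a6
byte 2: (b5 XOR 54) XOR 6c = e1 XOR 6c = 8d
byte 3: (f6 XOR 54) XOR 6c = a2 XOR 6c = ce
byte 4: (89 XOR ec) XOR 6f = 65 XOR 6f = 0a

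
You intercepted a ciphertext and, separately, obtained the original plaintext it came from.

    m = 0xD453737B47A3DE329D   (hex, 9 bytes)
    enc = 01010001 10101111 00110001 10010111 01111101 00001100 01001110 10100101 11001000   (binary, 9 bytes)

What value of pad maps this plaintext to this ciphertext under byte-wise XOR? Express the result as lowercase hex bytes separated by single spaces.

Since enc = m ⊕ pad, XORing both sides with m gives pad = m ⊕ enc.
d4 ⊕ 51 = 85
53 ⊕ af = fc
73 ⊕ 31 = 42
7b ⊕ 97 = ec
47 ⊕ 7d = 3a
a3 ⊕ 0c = af
de ⊕ 4e = 90
32 ⊕ a5 = 97
9d ⊕ c8 = 55

85 fc 42 ec 3a af 90 97 55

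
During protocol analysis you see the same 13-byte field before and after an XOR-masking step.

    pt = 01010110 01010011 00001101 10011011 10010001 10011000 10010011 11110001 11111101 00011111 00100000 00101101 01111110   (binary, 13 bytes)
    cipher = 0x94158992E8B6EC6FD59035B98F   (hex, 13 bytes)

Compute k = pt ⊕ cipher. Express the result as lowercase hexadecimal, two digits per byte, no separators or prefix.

Since cipher = pt ⊕ k, XORing both sides with pt gives k = pt ⊕ cipher.
56 ^ 94 = c2
53 ^ 15 = 46
0d ^ 89 = 84
9b ^ 92 = 09
91 ^ e8 = 79
98 ^ b6 = 2e
93 ^ ec = 7f
f1 ^ 6f = 9e
fd ^ d5 = 28
1f ^ 90 = 8f
20 ^ 35 = 15
2d ^ b9 = 94
7e ^ 8f = f1

c2468409792e7f9e288f1594f1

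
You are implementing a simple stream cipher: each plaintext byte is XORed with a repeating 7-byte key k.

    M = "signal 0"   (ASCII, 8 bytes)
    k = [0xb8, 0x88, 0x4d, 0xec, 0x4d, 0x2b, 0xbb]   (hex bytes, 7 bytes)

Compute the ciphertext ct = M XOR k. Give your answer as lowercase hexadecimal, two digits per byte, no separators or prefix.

The 7-byte key repeats, so the effective keystream is b8 88 4d ec 4d 2b bb b8.
byte 0: 73 ⊕ b8 = cb
byte 1: 69 ⊕ 88 = e1
byte 2: 67 ⊕ 4d = 2a
byte 3: 6e ⊕ ec = 82
byte 4: 61 ⊕ 4d = 2c
byte 5: 6c ⊕ 2b = 47
byte 6: 20 ⊕ bb = 9b
byte 7: 30 ⊕ b8 = 88

cbe12a822c479b88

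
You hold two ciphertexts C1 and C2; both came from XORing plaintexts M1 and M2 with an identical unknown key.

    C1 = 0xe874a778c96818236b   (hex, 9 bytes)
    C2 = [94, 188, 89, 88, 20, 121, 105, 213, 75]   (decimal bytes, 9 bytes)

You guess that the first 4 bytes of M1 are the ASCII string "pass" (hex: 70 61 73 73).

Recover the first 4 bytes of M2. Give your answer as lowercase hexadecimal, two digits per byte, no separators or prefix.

First, C1 ⊕ C2 = (M1 ⊕ K) ⊕ (M2 ⊕ K) = M1 ⊕ M2, so the key drops out. Then M2 = (M1 ⊕ M2) ⊕ M1 over the first 4 bytes.
byte 0: (e8 ⊕ 5e) ⊕ 70 = b6 ⊕ 70 = c6
byte 1: (74 ⊕ bc) ⊕ 61 = c8 ⊕ 61 = a9
byte 2: (a7 ⊕ 59) ⊕ 73 = fe ⊕ 73 = 8d
byte 3: (78 ⊕ 58) ⊕ 73 = 20 ⊕ 73 = 53

c6a98d53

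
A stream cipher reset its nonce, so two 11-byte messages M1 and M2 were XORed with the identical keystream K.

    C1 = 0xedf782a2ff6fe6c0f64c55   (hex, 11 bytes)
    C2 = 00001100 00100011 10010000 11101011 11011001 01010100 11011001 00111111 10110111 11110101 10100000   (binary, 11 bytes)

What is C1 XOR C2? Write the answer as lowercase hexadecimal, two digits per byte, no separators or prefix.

e1d41249263b3fff41b9f5

C1 ⊕ C2 = (M1 ⊕ K) ⊕ (M2 ⊕ K) = M1 ⊕ M2 — the shared key cancels under XOR.
byte 0: 11101101 ⊕ 00001100 = 11100001
byte 1: 11110111 ⊕ 00100011 = 11010100
byte 2: 10000010 ⊕ 10010000 = 00010010
byte 3: 10100010 ⊕ 11101011 = 01001001
byte 4: 11111111 ⊕ 11011001 = 00100110
byte 5: 01101111 ⊕ 01010100 = 00111011
byte 6: 11100110 ⊕ 11011001 = 00111111
byte 7: 11000000 ⊕ 00111111 = 11111111
byte 8: 11110110 ⊕ 10110111 = 01000001
byte 9: 01001100 ⊕ 11110101 = 10111001
byte 10: 01010101 ⊕ 10100000 = 11110101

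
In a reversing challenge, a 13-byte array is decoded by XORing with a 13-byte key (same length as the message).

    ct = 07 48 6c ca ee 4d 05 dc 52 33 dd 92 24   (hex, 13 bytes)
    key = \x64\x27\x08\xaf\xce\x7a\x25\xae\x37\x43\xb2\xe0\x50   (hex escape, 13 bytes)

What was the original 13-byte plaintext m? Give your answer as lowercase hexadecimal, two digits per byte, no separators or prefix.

636f64652037207265706f7274

  7 xor 100 =  99
 72 xor  39 = 111
108 xor   8 = 100
202 xor 175 = 101
238 xor 206 =  32
 77 xor 122 =  55
  5 xor  37 =  32
220 xor 174 = 114
 82 xor  55 = 101
 51 xor  67 = 112
221 xor 178 = 111
146 xor 224 = 114
 36 xor  80 = 116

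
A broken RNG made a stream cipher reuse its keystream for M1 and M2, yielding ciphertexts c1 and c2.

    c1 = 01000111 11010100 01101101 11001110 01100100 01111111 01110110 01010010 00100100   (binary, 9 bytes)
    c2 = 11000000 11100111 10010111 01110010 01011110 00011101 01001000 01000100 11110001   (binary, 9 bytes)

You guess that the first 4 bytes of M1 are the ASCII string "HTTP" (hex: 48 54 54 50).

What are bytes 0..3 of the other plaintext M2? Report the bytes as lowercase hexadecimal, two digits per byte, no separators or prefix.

cf67aeec

First, c1 ⊕ c2 = (M1 ⊕ K) ⊕ (M2 ⊕ K) = M1 ⊕ M2, so the key drops out. Then M2 = (M1 ⊕ M2) ⊕ M1 over the first 4 bytes.
byte 0: (47 XOR c0) XOR 48 = 87 XOR 48 = cf
byte 1: (d4 XOR e7) XOR 54 = 33 XOR 54 = 67
byte 2: (6d XOR 97) XOR 54 = fa XOR 54 = ae
byte 3: (ce XOR 72) XOR 50 = bc XOR 50 = ec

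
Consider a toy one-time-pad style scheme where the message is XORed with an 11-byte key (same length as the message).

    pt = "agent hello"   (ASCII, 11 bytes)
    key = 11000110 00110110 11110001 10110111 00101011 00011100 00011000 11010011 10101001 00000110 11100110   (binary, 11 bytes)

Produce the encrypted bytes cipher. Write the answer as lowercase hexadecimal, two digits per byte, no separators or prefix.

a75194d95f3c70b6c56a89

61 ^ c6 = a7
67 ^ 36 = 51
65 ^ f1 = 94
6e ^ b7 = d9
74 ^ 2b = 5f
20 ^ 1c = 3c
68 ^ 18 = 70
65 ^ d3 = b6
6c ^ a9 = c5
6c ^ 06 = 6a
6f ^ e6 = 89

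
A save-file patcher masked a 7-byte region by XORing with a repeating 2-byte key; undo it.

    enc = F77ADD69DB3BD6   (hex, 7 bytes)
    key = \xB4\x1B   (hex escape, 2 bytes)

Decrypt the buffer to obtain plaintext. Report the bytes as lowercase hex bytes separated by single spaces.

The 2-byte key repeats, so the effective keystream is b4 1b b4 1b b4 1b b4.
byte 0: 247 xor 180 =  67
byte 1: 122 xor  27 =  97
byte 2: 221 xor 180 = 105
byte 3: 105 xor  27 = 114
byte 4: 219 xor 180 = 111
byte 5:  59 xor  27 =  32
byte 6: 214 xor 180 =  98

43 61 69 72 6f 20 62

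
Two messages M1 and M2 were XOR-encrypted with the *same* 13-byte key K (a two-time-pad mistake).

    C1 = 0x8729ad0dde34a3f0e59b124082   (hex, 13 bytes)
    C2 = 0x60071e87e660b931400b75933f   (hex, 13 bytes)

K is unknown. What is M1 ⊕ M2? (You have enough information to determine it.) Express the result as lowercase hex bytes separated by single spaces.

e7 2e b3 8a 38 54 1a c1 a5 90 67 d3 bd

C1 ⊕ C2 = (M1 ⊕ K) ⊕ (M2 ⊕ K) = M1 ⊕ M2 — the shared key cancels under XOR.
87 ^ 60 = e7
29 ^ 07 = 2e
ad ^ 1e = b3
0d ^ 87 = 8a
de ^ e6 = 38
34 ^ 60 = 54
a3 ^ b9 = 1a
f0 ^ 31 = c1
e5 ^ 40 = a5
9b ^ 0b = 90
12 ^ 75 = 67
40 ^ 93 = d3
82 ^ 3f = bd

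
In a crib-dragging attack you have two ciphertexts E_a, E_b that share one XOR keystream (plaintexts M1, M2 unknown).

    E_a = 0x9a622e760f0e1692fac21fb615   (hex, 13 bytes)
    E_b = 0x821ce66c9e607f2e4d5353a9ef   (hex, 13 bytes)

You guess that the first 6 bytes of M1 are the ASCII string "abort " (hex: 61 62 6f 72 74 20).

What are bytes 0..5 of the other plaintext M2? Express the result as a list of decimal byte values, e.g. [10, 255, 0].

First, E_a ⊕ E_b = (M1 ⊕ K) ⊕ (M2 ⊕ K) = M1 ⊕ M2, so the key drops out. Then M2 = (M1 ⊕ M2) ⊕ M1 over the first 6 bytes.
byte 0: (9a ^ 82) ^ 61 = 18 ^ 61 = 79
byte 1: (62 ^ 1c) ^ 62 = 7e ^ 62 = 1c
byte 2: (2e ^ e6) ^ 6f = c8 ^ 6f = a7
byte 3: (76 ^ 6c) ^ 72 = 1a ^ 72 = 68
byte 4: (0f ^ 9e) ^ 74 = 91 ^ 74 = e5
byte 5: (0e ^ 60) ^ 20 = 6e ^ 20 = 4e

[121, 28, 167, 104, 229, 78]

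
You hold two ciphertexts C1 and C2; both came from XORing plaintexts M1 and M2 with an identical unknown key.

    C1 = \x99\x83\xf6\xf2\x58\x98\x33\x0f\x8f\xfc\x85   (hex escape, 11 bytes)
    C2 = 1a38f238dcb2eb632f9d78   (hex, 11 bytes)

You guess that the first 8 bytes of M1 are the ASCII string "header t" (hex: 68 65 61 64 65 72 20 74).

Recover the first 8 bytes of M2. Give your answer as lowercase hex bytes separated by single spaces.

First, C1 ⊕ C2 = (M1 ⊕ K) ⊕ (M2 ⊕ K) = M1 ⊕ M2, so the key drops out. Then M2 = (M1 ⊕ M2) ⊕ M1 over the first 8 bytes.
byte 0: (99 xor 1a) xor 68 = 83 xor 68 = eb
byte 1: (83 xor 38) xor 65 = bb xor 65 = de
byte 2: (f6 xor f2) xor 61 = 04 xor 61 = 65
byte 3: (f2 xor 38) xor 64 = ca xor 64 = ae
byte 4: (58 xor dc) xor 65 = 84 xor 65 = e1
byte 5: (98 xor b2) xor 72 = 2a xor 72 = 58
byte 6: (33 xor eb) xor 20 = d8 xor 20 = f8
byte 7: (0f xor 63) xor 74 = 6c xor 74 = 18

eb de 65 ae e1 58 f8 18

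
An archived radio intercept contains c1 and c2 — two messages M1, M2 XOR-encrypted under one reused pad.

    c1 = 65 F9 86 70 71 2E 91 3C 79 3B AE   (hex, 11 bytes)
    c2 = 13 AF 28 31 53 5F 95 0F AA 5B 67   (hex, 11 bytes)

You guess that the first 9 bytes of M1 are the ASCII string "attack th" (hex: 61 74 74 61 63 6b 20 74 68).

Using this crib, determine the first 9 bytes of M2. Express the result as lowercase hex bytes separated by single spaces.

17 22 da 20 41 1a 24 47 bb

First, c1 ⊕ c2 = (M1 ⊕ K) ⊕ (M2 ⊕ K) = M1 ⊕ M2, so the key drops out. Then M2 = (M1 ⊕ M2) ⊕ M1 over the first 9 bytes.
byte 0: (65 ⊕ 13) ⊕ 61 = 76 ⊕ 61 = 17
byte 1: (f9 ⊕ af) ⊕ 74 = 56 ⊕ 74 = 22
byte 2: (86 ⊕ 28) ⊕ 74 = ae ⊕ 74 = da
byte 3: (70 ⊕ 31) ⊕ 61 = 41 ⊕ 61 = 20
byte 4: (71 ⊕ 53) ⊕ 63 = 22 ⊕ 63 = 41
byte 5: (2e ⊕ 5f) ⊕ 6b = 71 ⊕ 6b = 1a
byte 6: (91 ⊕ 95) ⊕ 20 = 04 ⊕ 20 = 24
byte 7: (3c ⊕ 0f) ⊕ 74 = 33 ⊕ 74 = 47
byte 8: (79 ⊕ aa) ⊕ 68 = d3 ⊕ 68 = bb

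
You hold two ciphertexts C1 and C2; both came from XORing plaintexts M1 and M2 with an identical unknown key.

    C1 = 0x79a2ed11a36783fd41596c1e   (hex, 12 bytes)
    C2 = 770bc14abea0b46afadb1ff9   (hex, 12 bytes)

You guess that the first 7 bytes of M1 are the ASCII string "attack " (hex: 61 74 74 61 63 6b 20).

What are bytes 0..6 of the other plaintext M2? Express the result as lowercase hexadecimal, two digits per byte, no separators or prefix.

First, C1 ⊕ C2 = (M1 ⊕ K) ⊕ (M2 ⊕ K) = M1 ⊕ M2, so the key drops out. Then M2 = (M1 ⊕ M2) ⊕ M1 over the first 7 bytes.
byte 0: (79 ⊕ 77) ⊕ 61 = 0e ⊕ 61 = 6f
byte 1: (a2 ⊕ 0b) ⊕ 74 = a9 ⊕ 74 = dd
byte 2: (ed ⊕ c1) ⊕ 74 = 2c ⊕ 74 = 58
byte 3: (11 ⊕ 4a) ⊕ 61 = 5b ⊕ 61 = 3a
byte 4: (a3 ⊕ be) ⊕ 63 = 1d ⊕ 63 = 7e
byte 5: (67 ⊕ a0) ⊕ 6b = c7 ⊕ 6b = ac
byte 6: (83 ⊕ b4) ⊕ 20 = 37 ⊕ 20 = 17

6fdd583a7eac17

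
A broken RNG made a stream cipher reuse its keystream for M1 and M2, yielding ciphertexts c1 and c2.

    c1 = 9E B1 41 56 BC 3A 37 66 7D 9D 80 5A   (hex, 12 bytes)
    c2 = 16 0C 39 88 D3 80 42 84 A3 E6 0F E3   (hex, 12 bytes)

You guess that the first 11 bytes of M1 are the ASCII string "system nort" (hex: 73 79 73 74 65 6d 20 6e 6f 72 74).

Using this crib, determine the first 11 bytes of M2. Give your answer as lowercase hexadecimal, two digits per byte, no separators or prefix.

fbc40baa0ad7558cb109fb

First, c1 ⊕ c2 = (M1 ⊕ K) ⊕ (M2 ⊕ K) = M1 ⊕ M2, so the key drops out. Then M2 = (M1 ⊕ M2) ⊕ M1 over the first 11 bytes.
byte 0: (9e XOR 16) XOR 73 = 88 XOR 73 = fb
byte 1: (b1 XOR 0c) XOR 79 = bd XOR 79 = c4
byte 2: (41 XOR 39) XOR 73 = 78 XOR 73 = 0b
byte 3: (56 XOR 88) XOR 74 = de XOR 74 = aa
byte 4: (bc XOR d3) XOR 65 = 6f XOR 65 = 0a
byte 5: (3a XOR 80) XOR 6d = ba XOR 6d = d7
byte 6: (37 XOR 42) XOR 20 = 75 XOR 20 = 55
byte 7: (66 XOR 84) XOR 6e = e2 XOR 6e = 8c
byte 8: (7d XOR a3) XOR 6f = de XOR 6f = b1
byte 9: (9d XOR e6) XOR 72 = 7b XOR 72 = 09
byte 10: (80 XOR 0f) XOR 74 = 8f XOR 74 = fb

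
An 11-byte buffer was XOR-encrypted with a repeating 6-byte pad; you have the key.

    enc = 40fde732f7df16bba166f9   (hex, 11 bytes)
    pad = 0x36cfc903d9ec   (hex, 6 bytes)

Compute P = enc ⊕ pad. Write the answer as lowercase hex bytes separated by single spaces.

76 32 2e 31 2e 33 20 74 68 65 20

The 6-byte key repeats, so the effective keystream is 36 cf c9 03 d9 ec 36 cf c9 03 d9.
byte 0: 40 ⊕ 36 = 76
byte 1: fd ⊕ cf = 32
byte 2: e7 ⊕ c9 = 2e
byte 3: 32 ⊕ 03 = 31
byte 4: f7 ⊕ d9 = 2e
byte 5: df ⊕ ec = 33
byte 6: 16 ⊕ 36 = 20
byte 7: bb ⊕ cf = 74
byte 8: a1 ⊕ c9 = 68
byte 9: 66 ⊕ 03 = 65
byte 10: f9 ⊕ d9 = 20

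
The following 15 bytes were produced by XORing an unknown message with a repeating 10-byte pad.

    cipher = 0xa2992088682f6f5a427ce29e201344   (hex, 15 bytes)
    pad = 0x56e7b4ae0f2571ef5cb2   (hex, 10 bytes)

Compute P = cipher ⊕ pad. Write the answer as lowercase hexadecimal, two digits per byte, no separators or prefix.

f47e9426670a1eb51eceb47994bd4b

The 10-byte key repeats, so the effective keystream is 56 e7 b4 ae 0f 25 71 ef 5c b2 56 e7 b4 ae 0f.
byte 0: a2 xor 56 = f4
byte 1: 99 xor e7 = 7e
byte 2: 20 xor b4 = 94
byte 3: 88 xor ae = 26
byte 4: 68 xor 0f = 67
byte 5: 2f xor 25 = 0a
byte 6: 6f xor 71 = 1e
byte 7: 5a xor ef = b5
byte 8: 42 xor 5c = 1e
byte 9: 7c xor b2 = ce
byte 10: e2 xor 56 = b4
byte 11: 9e xor e7 = 79
byte 12: 20 xor b4 = 94
byte 13: 13 xor ae = bd
byte 14: 44 xor 0f = 4b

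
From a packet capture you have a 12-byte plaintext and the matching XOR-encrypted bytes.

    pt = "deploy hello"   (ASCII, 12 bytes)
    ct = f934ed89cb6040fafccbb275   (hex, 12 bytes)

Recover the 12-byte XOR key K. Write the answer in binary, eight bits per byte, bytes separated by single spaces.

Since ct = pt ⊕ K, XORing both sides with pt gives K = pt ⊕ ct.
01100100 XOR 11111001 = 10011101
01100101 XOR 00110100 = 01010001
01110000 XOR 11101101 = 10011101
01101100 XOR 10001001 = 11100101
01101111 XOR 11001011 = 10100100
01111001 XOR 01100000 = 00011001
00100000 XOR 01000000 = 01100000
01101000 XOR 11111010 = 10010010
01100101 XOR 11111100 = 10011001
01101100 XOR 11001011 = 10100111
01101100 XOR 10110010 = 11011110
01101111 XOR 01110101 = 00011010

10011101 01010001 10011101 11100101 10100100 00011001 01100000 10010010 10011001 10100111 11011110 00011010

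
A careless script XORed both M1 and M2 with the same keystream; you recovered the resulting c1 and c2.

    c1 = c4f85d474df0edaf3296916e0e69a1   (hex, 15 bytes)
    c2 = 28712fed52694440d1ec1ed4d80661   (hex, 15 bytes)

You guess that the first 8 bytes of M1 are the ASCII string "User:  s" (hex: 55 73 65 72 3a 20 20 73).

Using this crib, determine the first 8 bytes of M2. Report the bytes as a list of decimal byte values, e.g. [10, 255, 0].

First, c1 ⊕ c2 = (M1 ⊕ K) ⊕ (M2 ⊕ K) = M1 ⊕ M2, so the key drops out. Then M2 = (M1 ⊕ M2) ⊕ M1 over the first 8 bytes.
byte 0: (c4 ⊕ 28) ⊕ 55 = ec ⊕ 55 = b9
byte 1: (f8 ⊕ 71) ⊕ 73 = 89 ⊕ 73 = fa
byte 2: (5d ⊕ 2f) ⊕ 65 = 72 ⊕ 65 = 17
byte 3: (47 ⊕ ed) ⊕ 72 = aa ⊕ 72 = d8
byte 4: (4d ⊕ 52) ⊕ 3a = 1f ⊕ 3a = 25
byte 5: (f0 ⊕ 69) ⊕ 20 = 99 ⊕ 20 = b9
byte 6: (ed ⊕ 44) ⊕ 20 = a9 ⊕ 20 = 89
byte 7: (af ⊕ 40) ⊕ 73 = ef ⊕ 73 = 9c

[185, 250, 23, 216, 37, 185, 137, 156]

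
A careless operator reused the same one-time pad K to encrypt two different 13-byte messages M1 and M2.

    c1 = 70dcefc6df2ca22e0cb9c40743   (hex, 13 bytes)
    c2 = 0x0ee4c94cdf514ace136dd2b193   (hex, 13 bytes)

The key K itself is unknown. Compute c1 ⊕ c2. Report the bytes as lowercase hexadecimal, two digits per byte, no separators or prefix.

7e38268a007de8e01fd416b6d0

c1 ⊕ c2 = (M1 ⊕ K) ⊕ (M2 ⊕ K) = M1 ⊕ M2 — the shared key cancels under XOR.
byte 0: 70 XOR 0e = 7e
byte 1: dc XOR e4 = 38
byte 2: ef XOR c9 = 26
byte 3: c6 XOR 4c = 8a
byte 4: df XOR df = 00
byte 5: 2c XOR 51 = 7d
byte 6: a2 XOR 4a = e8
byte 7: 2e XOR ce = e0
byte 8: 0c XOR 13 = 1f
byte 9: b9 XOR 6d = d4
byte 10: c4 XOR d2 = 16
byte 11: 07 XOR b1 = b6
byte 12: 43 XOR 93 = d0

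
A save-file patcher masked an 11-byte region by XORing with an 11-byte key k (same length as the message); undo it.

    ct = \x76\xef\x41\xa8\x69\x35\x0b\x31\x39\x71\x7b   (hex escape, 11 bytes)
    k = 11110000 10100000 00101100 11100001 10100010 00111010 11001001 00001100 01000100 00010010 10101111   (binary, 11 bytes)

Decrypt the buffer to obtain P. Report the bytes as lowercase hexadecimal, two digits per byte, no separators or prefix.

XOR is its own inverse, so applying the key byte-wise gives the result directly.
118 ^ 240 = 134
239 ^ 160 =  79
 65 ^  44 = 109
168 ^ 225 =  73
105 ^ 162 = 203
 53 ^  58 =  15
 11 ^ 201 = 194
 49 ^  12 =  61
 57 ^  68 = 125
113 ^  18 =  99
123 ^ 175 = 212

864f6d49cb0fc23d7d63d4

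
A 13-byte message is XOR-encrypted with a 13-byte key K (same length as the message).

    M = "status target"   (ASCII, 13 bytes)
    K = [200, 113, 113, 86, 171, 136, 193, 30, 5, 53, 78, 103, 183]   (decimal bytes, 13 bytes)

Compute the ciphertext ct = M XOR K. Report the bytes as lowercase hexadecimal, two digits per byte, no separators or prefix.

byte 0: 73 XOR c8 = bb
byte 1: 74 XOR 71 = 05
byte 2: 61 XOR 71 = 10
byte 3: 74 XOR 56 = 22
byte 4: 75 XOR ab = de
byte 5: 73 XOR 88 = fb
byte 6: 20 XOR c1 = e1
byte 7: 74 XOR 1e = 6a
byte 8: 61 XOR 05 = 64
byte 9: 72 XOR 35 = 47
byte 10: 67 XOR 4e = 29
byte 11: 65 XOR 67 = 02
byte 12: 74 XOR b7 = c3

bb051022defbe16a64472902c3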